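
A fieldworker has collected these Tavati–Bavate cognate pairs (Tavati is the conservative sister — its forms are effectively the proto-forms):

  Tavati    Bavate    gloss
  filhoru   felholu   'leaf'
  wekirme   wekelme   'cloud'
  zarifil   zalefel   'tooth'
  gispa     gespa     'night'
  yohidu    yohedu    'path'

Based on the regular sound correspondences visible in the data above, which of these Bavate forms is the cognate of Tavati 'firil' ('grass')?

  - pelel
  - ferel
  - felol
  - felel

wekirme ~ wekelme — Tavati i corresponds to Bavate e after a consonant, before r.
zarifil ~ zalefel — Tavati r corresponds to Bavate l between vowels (before a front vowel).
filhoru ~ felholu, zarifil ~ zalefel — Tavati i corresponds to Bavate e after a consonant, before a consonant other than r, m, n, p, b, f, v.
Applying these to Tavati 'firil':
  firil → feril   (i→e after a consonant, before r)
  feril → felil   (r→l between vowels (before a front vowel))
  felil → felel   (i→e after a consonant, before a consonant other than r, m, n, p, b, f, v)
So the Bavate cognate is 'felel'.

felel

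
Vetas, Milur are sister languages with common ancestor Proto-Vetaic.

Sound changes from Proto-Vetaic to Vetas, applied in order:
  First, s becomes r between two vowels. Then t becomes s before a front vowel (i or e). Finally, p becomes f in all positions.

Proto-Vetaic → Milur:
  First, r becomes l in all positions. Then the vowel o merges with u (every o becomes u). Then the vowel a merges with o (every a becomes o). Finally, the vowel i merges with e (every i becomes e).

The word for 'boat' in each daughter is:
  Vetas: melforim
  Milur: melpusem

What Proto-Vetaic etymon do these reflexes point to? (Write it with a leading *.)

*melposim

Position 5: Vetas has o, Milur has u. Vetas preserves o here (none of its changes turn any other segment into o), so the proto-segment is *o.
Position 6: Vetas has r, Milur has s. Milur preserves s here (none of its changes turn any other segment into s), so the proto-segment is *s.
Position 7: Vetas has i, Milur has e. Vetas preserves i here (none of its changes turn any other segment into i), so the proto-segment is *i.
This points to *melposim. Verify forward in each daughter:
Vetas: *melposim
  melposim → melporim   [rhotacism]
  melporim (rule 2 does not apply)
  melporim → melforim   [unconditioned shift]
  giving Vetas melforim.
Milur: *melposim > melpusim > melpusem  (by vowel merger, vowel merger)
No other proto-form is consistent with every reflex, so the reconstruction is *melposim.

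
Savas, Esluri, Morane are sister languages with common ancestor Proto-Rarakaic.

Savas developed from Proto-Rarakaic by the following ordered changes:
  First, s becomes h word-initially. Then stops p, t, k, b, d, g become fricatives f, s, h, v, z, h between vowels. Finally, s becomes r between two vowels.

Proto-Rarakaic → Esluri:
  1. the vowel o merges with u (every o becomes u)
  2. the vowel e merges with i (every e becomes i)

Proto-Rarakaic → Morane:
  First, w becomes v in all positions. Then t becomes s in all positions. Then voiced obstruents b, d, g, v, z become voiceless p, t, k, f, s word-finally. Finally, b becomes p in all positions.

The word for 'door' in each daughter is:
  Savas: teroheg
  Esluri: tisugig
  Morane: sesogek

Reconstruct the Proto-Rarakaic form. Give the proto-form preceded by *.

Position 5: Savas has h, Esluri has g, Morane has g. Esluri preserves g here (none of its changes turn any other segment into g), so the proto-segment is *g.
Position 4: Savas has o, Esluri has u, Morane has o. Savas preserves o here (none of its changes turn any other segment into o), so the proto-segment is *o.
Position 2: Savas has e, Esluri has i, Morane has e. Savas preserves e here (none of its changes turn any other segment into e), so the proto-segment is *e.
Verify the candidate proto-form against each daughter:
Savas: *tesogeg > tesoheg > teroheg  (by intervocalic lenition, rhotacism)
Esluri: *tesogeg > tesugeg > tisugig  (by vowel merger, vowel merger)
Morane: *tesogeg > sesogeg > sesogek  (by unconditioned shift, final devoicing)
Only *tesogeg yields all of Savas teroheg, Esluri tisugig, Morane sesogek.

*tesogeg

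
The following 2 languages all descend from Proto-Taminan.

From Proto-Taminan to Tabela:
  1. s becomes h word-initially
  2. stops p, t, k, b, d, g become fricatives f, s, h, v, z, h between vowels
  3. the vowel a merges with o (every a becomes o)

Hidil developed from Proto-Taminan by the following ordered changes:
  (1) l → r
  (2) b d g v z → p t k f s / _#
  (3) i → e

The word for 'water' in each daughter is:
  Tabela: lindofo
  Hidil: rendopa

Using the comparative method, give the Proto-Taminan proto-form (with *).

Position 1: Tabela has l, Hidil has r. Tabela preserves l here (none of its changes turn any other segment into l), so the proto-segment is *l.
Position 7: Tabela has o, Hidil has a. Hidil preserves a here (none of its changes turn any other segment into a), so the proto-segment is *a.
Position 6: Tabela has f, Hidil has p. Taking the neighbouring segments as reconstructed: Tabela f could go back to *p or *f; Hidil p can only go back to *p — the one source consistent with every daughter is *p.
Continuing position by position gives *lindopa; check it forward:
Tabela: *lindopa > lindofa > lindofo  (by intervocalic lenition, vowel merger)
Hidil: *lindopa > rindopa > rendopa  (by unconditioned shift, vowel merger)
Only *lindopa yields all of Tabela lindofo, Hidil rendopa.

*lindopa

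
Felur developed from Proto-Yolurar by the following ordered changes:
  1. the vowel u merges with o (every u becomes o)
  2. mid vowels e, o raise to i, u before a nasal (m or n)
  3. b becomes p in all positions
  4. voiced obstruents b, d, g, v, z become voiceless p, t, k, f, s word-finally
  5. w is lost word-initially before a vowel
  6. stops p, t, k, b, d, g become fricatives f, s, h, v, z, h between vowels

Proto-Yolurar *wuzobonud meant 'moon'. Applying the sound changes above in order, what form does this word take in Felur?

Felur: *wuzobonud
  wuzobonud → wozobonod   [vowel merger]
  wozobonod → wozobunod   [pre-nasal raising]
  wozobunod → wozopunod   [unconditioned shift]
  wozopunod → wozopunot   [final devoicing]
  wozopunot → ozopunot   [glide loss]
  ozopunot → ozofunot   [intervocalic lenition]
  giving Felur ozofunot.

ozofunot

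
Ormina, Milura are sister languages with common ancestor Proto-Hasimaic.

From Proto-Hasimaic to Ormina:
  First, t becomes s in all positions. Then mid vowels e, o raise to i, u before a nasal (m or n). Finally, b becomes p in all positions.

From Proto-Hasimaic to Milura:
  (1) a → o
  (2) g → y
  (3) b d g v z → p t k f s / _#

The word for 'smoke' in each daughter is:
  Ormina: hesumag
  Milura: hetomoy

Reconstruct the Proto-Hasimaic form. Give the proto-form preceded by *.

Position 4: Ormina has u, Milura has o. Taking the neighbouring segments as reconstructed: Ormina u could go back to *o or *u; Milura o could go back to *a or *o — the one source consistent with every daughter is *o.
Position 6: Ormina has a, Milura has o. Ormina preserves a here (none of its changes turn any other segment into a), so the proto-segment is *a.
Continuing position by position gives *hetomag; check it forward:
Ormina: *hetomag > hesomag > hesumag  (by unconditioned shift, pre-nasal raising)
Milura: *hetomag > hetomog > hetomoy  (by vowel merger, unconditioned shift)
No other proto-form is consistent with every reflex, so the reconstruction is *hetomag.

*hetomag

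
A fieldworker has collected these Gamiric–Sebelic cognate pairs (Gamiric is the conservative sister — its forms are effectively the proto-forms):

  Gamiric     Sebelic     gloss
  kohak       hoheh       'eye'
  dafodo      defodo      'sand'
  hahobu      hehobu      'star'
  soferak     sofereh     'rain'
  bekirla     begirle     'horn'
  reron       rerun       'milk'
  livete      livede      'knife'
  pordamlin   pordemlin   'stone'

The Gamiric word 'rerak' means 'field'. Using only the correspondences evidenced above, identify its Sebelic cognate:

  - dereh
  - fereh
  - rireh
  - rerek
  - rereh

kohak ~ hoheh, hahobu ~ hehobu — Gamiric a corresponds to Sebelic e after a consonant, before a consonant other than r, m, n, p, b, f, v.
kohak ~ hoheh, soferak ~ sofereh — Gamiric k corresponds to Sebelic h word-finally.
Applying these to Gamiric 'rerak':
  rerak → rerek   (a→e after a consonant, before a consonant other than r, m, n, p, b, f, v)
  rerek → rereh   (k→h word-finally)
So the Sebelic cognate is 'rereh'.

rereh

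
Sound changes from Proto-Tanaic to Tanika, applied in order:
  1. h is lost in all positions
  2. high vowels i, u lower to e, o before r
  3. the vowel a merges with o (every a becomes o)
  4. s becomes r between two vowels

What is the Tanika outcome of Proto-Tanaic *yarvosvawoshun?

yorvosvoworun

Tanika: *yarvosvawoshun > yarvosvawosun > yorvosvowosun > yorvosvoworun  (by h-loss, vowel merger, rhotacism)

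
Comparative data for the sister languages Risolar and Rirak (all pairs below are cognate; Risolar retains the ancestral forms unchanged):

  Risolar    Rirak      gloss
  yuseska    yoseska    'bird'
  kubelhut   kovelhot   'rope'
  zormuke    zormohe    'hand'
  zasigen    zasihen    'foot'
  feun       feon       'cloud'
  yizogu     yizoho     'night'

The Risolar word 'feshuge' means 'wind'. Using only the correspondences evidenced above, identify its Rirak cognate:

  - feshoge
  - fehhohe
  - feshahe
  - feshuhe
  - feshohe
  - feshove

feshohe

yuseska ~ yoseska, kubelhut ~ kovelhot — Risolar u corresponds to Rirak o after a consonant, before a consonant other than r, m, n, p, b, f, v.
zasigen ~ zasihen — Risolar g corresponds to Rirak h between vowels (before a front vowel).
Applying these to Risolar 'feshuge':
  feshuge → feshoge   (u→o after a consonant, before a consonant other than r, m, n, p, b, f, v)
  feshoge → feshohe   (g→h between vowels (before a front vowel))
So the Rirak cognate is 'feshohe'.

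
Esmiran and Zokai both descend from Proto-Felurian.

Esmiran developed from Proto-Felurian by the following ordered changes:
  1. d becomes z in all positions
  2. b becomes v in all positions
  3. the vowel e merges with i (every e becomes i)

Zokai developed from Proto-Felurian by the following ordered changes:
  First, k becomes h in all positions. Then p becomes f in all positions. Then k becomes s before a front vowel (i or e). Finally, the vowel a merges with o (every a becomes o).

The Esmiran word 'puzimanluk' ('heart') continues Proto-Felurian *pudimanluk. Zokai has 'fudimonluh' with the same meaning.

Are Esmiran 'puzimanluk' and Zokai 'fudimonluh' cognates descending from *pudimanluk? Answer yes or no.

yes

Derive the expected Zokai reflex of *pudimanluk:
Zokai: start from *pudimanluk.
  rule 1 (unconditioned shift): pudimanluk → pudimanluh
  rule 2 (unconditioned shift): pudimanluh → fudimanluh
  rule 3: no change — fudimanluh
  rule 4 (vowel merger): fudimanluh → fudimonluh
  ⇒ Zokai fudimonluh
Zokai 'fudimonluh' matches the regular reflex exactly, so the pair is cognate.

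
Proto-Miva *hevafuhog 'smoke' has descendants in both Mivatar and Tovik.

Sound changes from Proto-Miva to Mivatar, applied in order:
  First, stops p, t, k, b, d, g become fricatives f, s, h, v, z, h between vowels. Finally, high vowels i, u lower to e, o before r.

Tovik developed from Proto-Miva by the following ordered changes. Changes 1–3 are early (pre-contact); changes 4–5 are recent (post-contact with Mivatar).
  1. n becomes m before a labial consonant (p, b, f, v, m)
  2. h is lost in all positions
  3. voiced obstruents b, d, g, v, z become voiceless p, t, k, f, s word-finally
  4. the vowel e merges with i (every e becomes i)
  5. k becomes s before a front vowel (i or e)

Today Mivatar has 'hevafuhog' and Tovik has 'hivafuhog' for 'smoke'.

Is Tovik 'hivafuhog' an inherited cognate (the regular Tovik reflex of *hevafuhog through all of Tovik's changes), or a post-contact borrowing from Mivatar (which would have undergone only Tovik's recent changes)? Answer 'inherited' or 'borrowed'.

borrowed

If inherited, *hevafuhog would pass through all of Tovik's changes:
Tovik: *hevafuhog
  hevafuhog (rule 1 does not apply)
  hevafuhog → evafuog   [h-loss]
  evafuog → evafuok   [final devoicing]
  evafuok → ivafuok   [vowel merger]
  ivafuok (rule 5 does not apply)
  giving Tovik ivafuok.
If borrowed from Mivatar 'hevafuhog' after the early changes, it would undergo only the recent ones:
  rule 4 (vowel merger): hevafuhog → hivafuhog
  rule 5 (palatalisation): no change (hivafuhog)
  ⇒ as a loan: hivafuhog
Tovik 'hivafuhog' matches the loan outcome 'hivafuhog', not the inherited 'ivafuok' — it skipped the early Tovik changes, so it was borrowed from Mivatar.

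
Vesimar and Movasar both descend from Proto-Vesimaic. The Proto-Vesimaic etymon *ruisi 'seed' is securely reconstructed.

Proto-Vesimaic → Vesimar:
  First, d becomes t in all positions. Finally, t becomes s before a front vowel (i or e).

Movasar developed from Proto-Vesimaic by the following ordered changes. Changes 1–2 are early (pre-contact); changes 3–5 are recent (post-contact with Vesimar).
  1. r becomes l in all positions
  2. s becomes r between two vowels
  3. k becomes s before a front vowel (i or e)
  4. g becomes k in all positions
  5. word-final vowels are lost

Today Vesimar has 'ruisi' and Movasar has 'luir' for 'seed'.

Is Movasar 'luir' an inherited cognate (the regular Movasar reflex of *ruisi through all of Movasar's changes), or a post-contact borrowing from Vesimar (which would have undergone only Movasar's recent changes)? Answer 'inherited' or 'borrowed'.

inherited

If inherited, *ruisi would pass through all of Movasar's changes:
Movasar: *ruisi
  ruisi → luisi   [unconditioned shift]
  luisi → luiri   [rhotacism]
  luiri (rule 3 does not apply)
  luiri (rule 4 does not apply)
  luiri → luir   [apocope]
  giving Movasar luir.
If borrowed from Vesimar 'ruisi' after the early changes, it would undergo only the recent ones:
  rule 3 (palatalisation): no change (ruisi)
  rule 4 (unconditioned shift): no change (ruisi)
  rule 5 (apocope): ruisi → ruis
  ⇒ as a loan: ruis
Movasar 'luir' matches the inherited outcome exactly, so it is an inherited cognate, not a loan.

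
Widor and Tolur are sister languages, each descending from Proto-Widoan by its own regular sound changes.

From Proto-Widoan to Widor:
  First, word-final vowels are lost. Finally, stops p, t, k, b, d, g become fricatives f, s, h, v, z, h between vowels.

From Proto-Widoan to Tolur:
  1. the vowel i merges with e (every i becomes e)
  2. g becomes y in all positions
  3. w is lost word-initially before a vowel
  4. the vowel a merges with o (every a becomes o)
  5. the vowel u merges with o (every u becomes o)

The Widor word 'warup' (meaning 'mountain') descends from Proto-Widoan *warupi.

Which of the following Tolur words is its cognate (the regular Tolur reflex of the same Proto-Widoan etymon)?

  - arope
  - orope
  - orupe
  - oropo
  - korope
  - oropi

orope

Tolur: *warupi > warupe > arupe > orupe > orope  (by vowel merger, glide loss, vowel merger, vowel merger)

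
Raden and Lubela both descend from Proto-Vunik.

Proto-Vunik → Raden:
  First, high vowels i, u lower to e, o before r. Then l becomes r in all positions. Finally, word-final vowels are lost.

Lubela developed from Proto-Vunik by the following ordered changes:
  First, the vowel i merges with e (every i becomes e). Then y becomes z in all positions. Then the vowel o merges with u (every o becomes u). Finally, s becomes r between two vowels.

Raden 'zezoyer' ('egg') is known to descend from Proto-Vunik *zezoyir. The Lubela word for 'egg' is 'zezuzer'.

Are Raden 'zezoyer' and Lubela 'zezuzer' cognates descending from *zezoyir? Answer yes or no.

yes

Derive the expected Lubela reflex of *zezoyir:
Lubela: *zezoyir
  zezoyir → zezoyer   [vowel merger]
  zezoyer → zezozer   [unconditioned shift]
  zezozer → zezuzer   [vowel merger]
  zezuzer (rule 4 does not apply)
  giving Lubela zezuzer.
Lubela 'zezuzer' matches the regular reflex exactly, so the pair is cognate.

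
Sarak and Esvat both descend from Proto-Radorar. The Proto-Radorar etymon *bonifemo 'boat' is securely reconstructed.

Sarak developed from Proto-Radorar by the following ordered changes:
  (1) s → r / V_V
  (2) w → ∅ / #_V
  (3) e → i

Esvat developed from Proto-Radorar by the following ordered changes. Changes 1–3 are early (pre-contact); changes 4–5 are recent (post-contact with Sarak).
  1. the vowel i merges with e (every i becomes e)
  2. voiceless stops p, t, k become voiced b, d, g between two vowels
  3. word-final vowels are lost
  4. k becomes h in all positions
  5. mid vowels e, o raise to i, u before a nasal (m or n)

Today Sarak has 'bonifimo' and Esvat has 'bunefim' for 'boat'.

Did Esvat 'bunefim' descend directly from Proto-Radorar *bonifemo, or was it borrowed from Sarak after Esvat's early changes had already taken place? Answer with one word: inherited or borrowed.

If inherited, *bonifemo would pass through all of Esvat's changes:
Esvat: *bonifemo > bonefemo > bonefem > bunefim  (by vowel merger, apocope, pre-nasal raising)
If borrowed from Sarak 'bonifimo' after the early changes, it would undergo only the recent ones:
  rule 4 (unconditioned shift): no change (bonifimo)
  rule 5 (pre-nasal raising): bonifimo → bunifimo
  ⇒ as a loan: bunifimo
Esvat 'bunefim' matches the inherited outcome exactly, so it is an inherited cognate, not a loan.

inherited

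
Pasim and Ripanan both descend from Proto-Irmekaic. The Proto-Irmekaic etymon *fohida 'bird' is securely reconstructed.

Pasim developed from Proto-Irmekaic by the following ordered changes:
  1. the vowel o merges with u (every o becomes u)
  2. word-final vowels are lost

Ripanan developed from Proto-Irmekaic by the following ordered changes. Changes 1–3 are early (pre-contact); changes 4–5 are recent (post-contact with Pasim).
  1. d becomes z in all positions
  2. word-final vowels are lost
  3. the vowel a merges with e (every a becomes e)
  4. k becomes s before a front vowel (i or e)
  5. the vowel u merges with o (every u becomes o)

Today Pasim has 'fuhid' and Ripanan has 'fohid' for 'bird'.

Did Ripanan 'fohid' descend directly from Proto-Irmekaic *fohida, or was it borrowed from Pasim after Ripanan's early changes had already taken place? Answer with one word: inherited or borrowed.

borrowed

If inherited, *fohida would pass through all of Ripanan's changes:
Ripanan: start from *fohida.
  rule 1 (unconditioned shift): fohida → fohiza
  rule 2 (apocope): fohiza → fohiz
  rule 3: no change — fohiz
  rule 4: no change — fohiz
  rule 5: no change — fohiz
  ⇒ Ripanan fohiz
If borrowed from Pasim 'fuhid' after the early changes, it would undergo only the recent ones:
  rule 4 (palatalisation): no change (fuhid)
  rule 5 (vowel merger): fuhid → fohid
  ⇒ as a loan: fohid
Ripanan 'fohid' matches the loan outcome 'fohid', not the inherited 'fohiz' — it skipped the early Ripanan changes, so it was borrowed from Pasim.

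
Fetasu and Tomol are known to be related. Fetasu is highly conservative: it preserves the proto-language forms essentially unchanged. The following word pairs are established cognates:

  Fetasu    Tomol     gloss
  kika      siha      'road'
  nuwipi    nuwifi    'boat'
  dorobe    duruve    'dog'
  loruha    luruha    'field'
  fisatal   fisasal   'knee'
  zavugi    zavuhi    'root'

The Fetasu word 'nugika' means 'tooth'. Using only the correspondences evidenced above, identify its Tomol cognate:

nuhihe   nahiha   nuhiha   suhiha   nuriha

zavugi ~ zavuhi — Fetasu g corresponds to Tomol h between vowels (before a front vowel).
kika ~ siha — Fetasu k corresponds to Tomol h between vowels (before a back vowel).
Applying these to Fetasu 'nugika':
  nugika → nuhika   (g→h between vowels (before a front vowel))
  nuhika → nuhiha   (k→h between vowels (before a back vowel))
So the Tomol cognate is 'nuhiha'.

nuhiha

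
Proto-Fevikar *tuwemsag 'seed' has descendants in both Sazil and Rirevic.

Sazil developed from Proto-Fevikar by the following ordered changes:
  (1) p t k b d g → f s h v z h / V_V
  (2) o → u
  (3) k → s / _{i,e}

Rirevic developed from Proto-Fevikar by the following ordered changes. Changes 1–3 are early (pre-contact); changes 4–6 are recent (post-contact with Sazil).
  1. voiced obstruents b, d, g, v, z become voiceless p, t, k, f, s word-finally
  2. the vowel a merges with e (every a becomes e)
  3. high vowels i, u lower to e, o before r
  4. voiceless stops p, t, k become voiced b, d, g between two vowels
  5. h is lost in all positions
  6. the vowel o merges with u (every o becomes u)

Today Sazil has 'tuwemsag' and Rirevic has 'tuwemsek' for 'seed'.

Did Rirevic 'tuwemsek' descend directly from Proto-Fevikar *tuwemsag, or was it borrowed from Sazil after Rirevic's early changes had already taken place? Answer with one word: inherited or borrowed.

inherited

If inherited, *tuwemsag would pass through all of Rirevic's changes:
Rirevic: start from *tuwemsag.
  rule 1 (final devoicing): tuwemsag → tuwemsak
  rule 2 (vowel merger): tuwemsak → tuwemsek
  rule 3: no change — tuwemsek
  rule 4: no change — tuwemsek
  rule 5: no change — tuwemsek
  rule 6: no change — tuwemsek
  ⇒ Rirevic tuwemsek
If borrowed from Sazil 'tuwemsag' after the early changes, it would undergo only the recent ones:
  rule 4 (intervocalic voicing): no change (tuwemsag)
  rule 5 (h-loss): no change (tuwemsag)
  rule 6 (vowel merger): no change (tuwemsag)
  ⇒ as a loan: tuwemsag
Rirevic 'tuwemsek' matches the inherited outcome exactly, so it is an inherited cognate, not a loan.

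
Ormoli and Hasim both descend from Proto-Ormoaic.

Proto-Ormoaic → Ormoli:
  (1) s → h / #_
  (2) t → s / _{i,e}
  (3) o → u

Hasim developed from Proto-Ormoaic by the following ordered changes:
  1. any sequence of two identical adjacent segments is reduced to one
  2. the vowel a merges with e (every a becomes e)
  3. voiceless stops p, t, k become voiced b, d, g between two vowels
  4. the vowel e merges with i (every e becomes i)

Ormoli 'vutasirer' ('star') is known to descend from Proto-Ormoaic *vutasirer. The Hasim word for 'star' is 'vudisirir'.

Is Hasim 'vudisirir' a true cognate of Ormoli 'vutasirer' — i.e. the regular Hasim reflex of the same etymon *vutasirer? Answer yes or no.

Derive the expected Hasim reflex of *vutasirer:
Hasim: start from *vutasirer.
  rule 1: no change — vutasirer
  rule 2 (vowel merger): vutasirer → vutesirer
  rule 3 (intervocalic voicing): vutesirer → vudesirer
  rule 4 (vowel merger): vudesirer → vudisirir
  ⇒ Hasim vudisirir
Hasim 'vudisirir' matches the regular reflex exactly, so the pair is cognate.

yes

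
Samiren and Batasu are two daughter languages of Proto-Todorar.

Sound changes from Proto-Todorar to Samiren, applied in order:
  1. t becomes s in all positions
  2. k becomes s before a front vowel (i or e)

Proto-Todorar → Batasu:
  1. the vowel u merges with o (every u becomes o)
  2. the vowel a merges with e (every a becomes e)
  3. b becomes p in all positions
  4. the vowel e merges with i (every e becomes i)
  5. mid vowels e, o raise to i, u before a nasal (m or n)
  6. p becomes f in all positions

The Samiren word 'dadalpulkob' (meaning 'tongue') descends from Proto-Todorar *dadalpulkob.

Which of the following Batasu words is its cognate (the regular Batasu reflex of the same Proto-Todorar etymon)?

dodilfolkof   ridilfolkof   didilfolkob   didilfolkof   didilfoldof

Batasu: *dadalpulkob > dadalpolkob > dedelpolkob > dedelpolkop > didilpolkop > didilfolkof  (by vowel merger, vowel merger, unconditioned shift, vowel merger, unconditioned shift)
Among the options, 'didilfolkof' alone shows every Batasu change applied in order.

didilfolkof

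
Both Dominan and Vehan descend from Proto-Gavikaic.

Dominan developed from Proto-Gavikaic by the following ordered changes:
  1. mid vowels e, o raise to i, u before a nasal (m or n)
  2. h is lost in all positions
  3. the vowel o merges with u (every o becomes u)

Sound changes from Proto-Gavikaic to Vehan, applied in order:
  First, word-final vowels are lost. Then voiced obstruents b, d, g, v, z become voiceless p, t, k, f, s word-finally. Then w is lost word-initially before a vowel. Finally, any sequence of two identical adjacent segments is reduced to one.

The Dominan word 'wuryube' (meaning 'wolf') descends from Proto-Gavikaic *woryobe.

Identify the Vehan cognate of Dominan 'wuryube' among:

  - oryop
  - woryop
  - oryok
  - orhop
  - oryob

oryop

Vehan: *woryobe
  woryobe → woryob   [apocope]
  woryob → woryop   [final devoicing]
  woryop → oryop   [glide loss]
  oryop (rule 4 does not apply)
  giving Vehan oryop.
The other candidates each miss or misapply at least one Vehan change.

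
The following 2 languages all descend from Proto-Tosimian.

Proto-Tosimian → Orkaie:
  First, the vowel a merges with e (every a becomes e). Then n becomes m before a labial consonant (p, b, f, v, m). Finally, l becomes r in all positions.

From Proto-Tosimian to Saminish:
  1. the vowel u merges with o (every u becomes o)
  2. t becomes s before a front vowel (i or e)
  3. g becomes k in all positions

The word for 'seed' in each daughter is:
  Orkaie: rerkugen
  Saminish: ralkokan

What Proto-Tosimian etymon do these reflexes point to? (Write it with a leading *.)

Position 3: Orkaie has r, Saminish has l. Saminish preserves l here (none of its changes turn any other segment into l), so the proto-segment is *l.
Position 7: Orkaie has e, Saminish has a. Saminish preserves a here (none of its changes turn any other segment into a), so the proto-segment is *a.
Continuing position by position gives *ralkugan; check it forward:
Orkaie: *ralkugan
  ralkugan → relkugen   [vowel merger]
  relkugen (rule 2 does not apply)
  relkugen → rerkugen   [unconditioned shift]
  giving Orkaie rerkugen.
Saminish: start from *ralkugan.
  rule 1 (vowel merger): ralkugan → ralkogan
  rule 2: no change — ralkogan
  rule 3 (unconditioned shift): ralkogan → ralkokan
  ⇒ Saminish ralkokan
Only *ralkugan yields all of Orkaie rerkugen, Saminish ralkokan.

*ralkugan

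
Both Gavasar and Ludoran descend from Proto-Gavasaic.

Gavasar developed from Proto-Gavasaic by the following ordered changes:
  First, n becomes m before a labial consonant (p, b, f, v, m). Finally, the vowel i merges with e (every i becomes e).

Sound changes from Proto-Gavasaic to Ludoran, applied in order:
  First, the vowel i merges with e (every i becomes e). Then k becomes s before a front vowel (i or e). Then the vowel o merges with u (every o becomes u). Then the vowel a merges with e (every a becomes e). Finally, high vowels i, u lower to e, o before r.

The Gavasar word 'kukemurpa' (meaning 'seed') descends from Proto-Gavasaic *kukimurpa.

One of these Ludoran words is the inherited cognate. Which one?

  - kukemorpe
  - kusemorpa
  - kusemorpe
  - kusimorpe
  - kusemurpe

kusemorpe

Ludoran: start from *kukimurpa.
  rule 1 (vowel merger): kukimurpa → kukemurpa
  rule 2 (palatalisation): kukemurpa → kusemurpa
  rule 3: no change — kusemurpa
  rule 4 (vowel merger): kusemurpa → kusemurpe
  rule 5 (pre-rhotic lowering): kusemurpe → kusemorpe
  ⇒ Ludoran kusemorpe
Only 'kusemorpe' matches the regular Ludoran development of *kukimurpa.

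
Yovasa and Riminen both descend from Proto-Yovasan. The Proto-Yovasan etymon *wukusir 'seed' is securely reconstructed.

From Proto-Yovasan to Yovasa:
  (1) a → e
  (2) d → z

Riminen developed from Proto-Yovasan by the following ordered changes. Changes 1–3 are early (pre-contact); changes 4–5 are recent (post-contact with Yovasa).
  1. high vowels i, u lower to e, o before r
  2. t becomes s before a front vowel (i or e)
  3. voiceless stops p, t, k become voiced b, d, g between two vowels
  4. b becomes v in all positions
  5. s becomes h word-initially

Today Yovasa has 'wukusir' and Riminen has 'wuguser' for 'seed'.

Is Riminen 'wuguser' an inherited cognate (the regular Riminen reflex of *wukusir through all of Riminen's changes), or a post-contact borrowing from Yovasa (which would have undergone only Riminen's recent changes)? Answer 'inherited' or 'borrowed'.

If inherited, *wukusir would pass through all of Riminen's changes:
Riminen: start from *wukusir.
  rule 1 (pre-rhotic lowering): wukusir → wukuser
  rule 2: no change — wukuser
  rule 3 (intervocalic voicing): wukuser → wuguser
  rule 4: no change — wuguser
  rule 5: no change — wuguser
  ⇒ Riminen wuguser
If borrowed from Yovasa 'wukusir' after the early changes, it would undergo only the recent ones:
  rule 4 (unconditioned shift): no change (wukusir)
  rule 5 (debuccalisation): no change (wukusir)
  ⇒ as a loan: wukusir
Riminen 'wuguser' matches the inherited outcome exactly, so it is an inherited cognate, not a loan.

inherited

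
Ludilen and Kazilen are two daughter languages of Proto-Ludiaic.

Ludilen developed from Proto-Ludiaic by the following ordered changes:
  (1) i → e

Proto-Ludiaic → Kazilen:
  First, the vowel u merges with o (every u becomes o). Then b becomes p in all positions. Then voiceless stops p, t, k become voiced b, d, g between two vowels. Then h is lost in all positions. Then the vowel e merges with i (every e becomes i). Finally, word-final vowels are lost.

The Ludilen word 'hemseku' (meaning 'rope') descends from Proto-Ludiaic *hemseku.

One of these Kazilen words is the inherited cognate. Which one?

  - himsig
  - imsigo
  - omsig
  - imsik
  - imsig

Kazilen: start from *hemseku.
  rule 1 (vowel merger): hemseku → hemseko
  rule 2: no change — hemseko
  rule 3 (intervocalic voicing): hemseko → hemsego
  rule 4 (h-loss): hemsego → emsego
  rule 5 (vowel merger): emsego → imsigo
  rule 6 (apocope): imsigo → imsig
  ⇒ Kazilen imsig

imsig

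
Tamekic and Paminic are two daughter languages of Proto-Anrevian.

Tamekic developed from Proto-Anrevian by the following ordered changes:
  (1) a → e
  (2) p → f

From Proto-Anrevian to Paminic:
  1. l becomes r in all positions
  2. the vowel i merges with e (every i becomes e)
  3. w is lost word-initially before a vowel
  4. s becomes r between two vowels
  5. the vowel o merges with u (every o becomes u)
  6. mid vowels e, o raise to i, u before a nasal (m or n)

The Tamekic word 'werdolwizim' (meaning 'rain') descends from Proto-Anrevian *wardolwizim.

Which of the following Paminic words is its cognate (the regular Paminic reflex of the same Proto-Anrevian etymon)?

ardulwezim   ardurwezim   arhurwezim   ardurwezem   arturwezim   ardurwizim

Paminic: start from *wardolwizim.
  rule 1 (unconditioned shift): wardolwizim → wardorwizim
  rule 2 (vowel merger): wardorwizim → wardorwezem
  rule 3 (glide loss): wardorwezem → ardorwezem
  rule 4: no change — ardorwezem
  rule 5 (vowel merger): ardorwezem → ardurwezem
  rule 6 (pre-nasal raising): ardurwezem → ardurwezim
  ⇒ Paminic ardurwezim
Among the options, 'ardurwezim' alone shows every Paminic change applied in order.

ardurwezim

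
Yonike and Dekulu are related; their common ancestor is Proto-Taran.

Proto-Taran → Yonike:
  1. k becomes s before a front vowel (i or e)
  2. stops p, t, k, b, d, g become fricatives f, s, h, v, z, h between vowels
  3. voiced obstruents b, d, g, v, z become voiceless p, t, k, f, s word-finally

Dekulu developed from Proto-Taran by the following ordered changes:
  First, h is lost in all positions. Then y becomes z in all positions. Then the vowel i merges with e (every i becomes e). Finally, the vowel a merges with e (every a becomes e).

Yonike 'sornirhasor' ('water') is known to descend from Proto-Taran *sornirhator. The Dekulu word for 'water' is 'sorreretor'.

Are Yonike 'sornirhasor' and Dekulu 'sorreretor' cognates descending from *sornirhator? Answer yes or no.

Derive the expected Dekulu reflex of *sornirhator:
Dekulu: *sornirhator > sornirator > sornerator > sorneretor  (by h-loss, vowel merger, vowel merger)
The regular Dekulu reflex would be 'sorneretor', but the attested form is 'sorreretor'. The correspondence is irregular, so they are not cognates (the Dekulu form has a different source).

no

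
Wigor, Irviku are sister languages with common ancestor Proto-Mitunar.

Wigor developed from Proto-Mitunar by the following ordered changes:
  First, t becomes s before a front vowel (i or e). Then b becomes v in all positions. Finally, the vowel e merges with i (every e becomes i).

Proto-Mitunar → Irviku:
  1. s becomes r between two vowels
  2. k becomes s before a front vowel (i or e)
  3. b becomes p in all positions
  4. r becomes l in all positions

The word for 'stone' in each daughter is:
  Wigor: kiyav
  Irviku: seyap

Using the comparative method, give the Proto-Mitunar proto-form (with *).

Position 1: Wigor has k, Irviku has s. Wigor preserves k here (none of its changes turn any other segment into k), so the proto-segment is *k.
Position 2: Wigor has i, Irviku has e. Irviku preserves e here (none of its changes turn any other segment into e), so the proto-segment is *e.
Verify the candidate proto-form against each daughter:
Wigor: *keyab
  keyab (rule 1 does not apply)
  keyab → keyav   [unconditioned shift]
  keyav → kiyav   [vowel merger]
  giving Wigor kiyav.
Irviku: *keyab > seyab > seyap  (by palatalisation, unconditioned shift)
Only *keyab yields all of Wigor kiyav, Irviku seyap.

*keyab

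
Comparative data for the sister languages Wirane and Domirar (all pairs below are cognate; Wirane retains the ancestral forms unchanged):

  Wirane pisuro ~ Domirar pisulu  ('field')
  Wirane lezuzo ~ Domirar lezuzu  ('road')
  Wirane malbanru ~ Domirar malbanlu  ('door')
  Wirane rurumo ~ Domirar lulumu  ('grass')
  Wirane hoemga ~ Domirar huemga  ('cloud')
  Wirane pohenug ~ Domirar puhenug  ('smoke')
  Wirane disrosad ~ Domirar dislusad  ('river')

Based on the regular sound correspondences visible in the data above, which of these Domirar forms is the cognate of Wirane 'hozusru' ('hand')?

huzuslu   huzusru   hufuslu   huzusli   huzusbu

huzuslu

pohenug ~ puhenug, disrosad ~ dislusad — Wirane o corresponds to Domirar u after a consonant, before a consonant other than r, m, n, p, b, f, v.
malbanru ~ malbanlu — Wirane r corresponds to Domirar l after a consonant, before a back vowel.
Applying these to Wirane 'hozusru':
  hozusru → huzusru   (o→u after a consonant, before a consonant other than r, m, n, p, b, f, v)
  huzusru → huzuslu   (r→l after a consonant, before a back vowel)
So the Domirar cognate is 'huzuslu'.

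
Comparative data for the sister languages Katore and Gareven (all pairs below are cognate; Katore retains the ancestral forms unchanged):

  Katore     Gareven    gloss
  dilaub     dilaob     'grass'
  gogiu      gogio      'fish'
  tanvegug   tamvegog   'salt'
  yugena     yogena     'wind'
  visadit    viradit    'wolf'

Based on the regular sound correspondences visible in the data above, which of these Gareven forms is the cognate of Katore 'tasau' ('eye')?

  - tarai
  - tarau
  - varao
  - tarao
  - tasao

visadit ~ viradit — Katore s corresponds to Gareven r between vowels (before a back vowel).
gogiu ~ gogio — Katore u corresponds to Gareven o word-finally.
Applying these to Katore 'tasau':
  tasau → tarau   (s→r between vowels (before a back vowel))
  tarau → tarao   (u→o word-finally)
So the Gareven cognate is 'tarao'.

tarao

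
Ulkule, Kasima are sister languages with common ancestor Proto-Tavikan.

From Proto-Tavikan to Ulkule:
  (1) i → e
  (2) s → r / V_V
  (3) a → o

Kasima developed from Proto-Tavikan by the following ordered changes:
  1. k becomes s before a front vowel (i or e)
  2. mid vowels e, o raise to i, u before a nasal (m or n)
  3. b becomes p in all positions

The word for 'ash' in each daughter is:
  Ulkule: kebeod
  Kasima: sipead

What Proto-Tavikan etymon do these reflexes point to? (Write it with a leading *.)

*kibead

Position 5: Ulkule has o, Kasima has a. Kasima preserves a here (none of its changes turn any other segment into a), so the proto-segment is *a.
Position 1: Ulkule has k, Kasima has s. Ulkule preserves k here (none of its changes turn any other segment into k), so the proto-segment is *k.
Position 2: Ulkule has e, Kasima has i. Taking the neighbouring segments as reconstructed: Ulkule e could go back to *e or *i; Kasima i can only go back to *i — the one source consistent with every daughter is *i.
This points to *kibead. Verify forward in each daughter:
Ulkule: *kibead > kebead > kebeod  (by vowel merger, vowel merger)
Kasima: start from *kibead.
  rule 1 (palatalisation): kibead → sibead
  rule 2: no change — sibead
  rule 3 (unconditioned shift): sibead → sipead
  ⇒ Kasima sipead
No other proto-form is consistent with every reflex, so the reconstruction is *kibead.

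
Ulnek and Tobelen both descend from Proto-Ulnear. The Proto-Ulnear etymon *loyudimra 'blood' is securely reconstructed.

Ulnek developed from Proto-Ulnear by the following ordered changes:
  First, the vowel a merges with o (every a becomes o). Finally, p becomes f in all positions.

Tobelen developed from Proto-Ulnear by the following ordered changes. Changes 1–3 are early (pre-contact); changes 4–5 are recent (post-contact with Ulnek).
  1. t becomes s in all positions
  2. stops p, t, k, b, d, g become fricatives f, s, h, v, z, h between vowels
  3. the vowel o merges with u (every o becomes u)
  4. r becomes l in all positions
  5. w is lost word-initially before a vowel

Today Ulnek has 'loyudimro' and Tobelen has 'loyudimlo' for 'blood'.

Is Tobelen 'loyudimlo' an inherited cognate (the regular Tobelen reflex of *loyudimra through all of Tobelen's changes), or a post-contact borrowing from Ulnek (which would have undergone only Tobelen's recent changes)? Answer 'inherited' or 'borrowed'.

If inherited, *loyudimra would pass through all of Tobelen's changes:
Tobelen: *loyudimra
  loyudimra (rule 1 does not apply)
  loyudimra → loyuzimra   [intervocalic lenition]
  loyuzimra → luyuzimra   [vowel merger]
  luyuzimra → luyuzimla   [unconditioned shift]
  luyuzimla (rule 5 does not apply)
  giving Tobelen luyuzimla.
If borrowed from Ulnek 'loyudimro' after the early changes, it would undergo only the recent ones:
  rule 4 (unconditioned shift): loyudimro → loyudimlo
  rule 5 (glide loss): no change (loyudimlo)
  ⇒ as a loan: loyudimlo
Tobelen 'loyudimlo' matches the loan outcome 'loyudimlo', not the inherited 'luyuzimla' — it skipped the early Tobelen changes, so it was borrowed from Ulnek.

borrowed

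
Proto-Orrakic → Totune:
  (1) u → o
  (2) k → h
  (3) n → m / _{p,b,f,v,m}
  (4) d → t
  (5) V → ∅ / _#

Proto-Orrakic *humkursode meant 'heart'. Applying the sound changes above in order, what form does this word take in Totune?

Totune: *humkursode > homkorsode > homhorsode > homhorsote > homhorsot  (by vowel merger, unconditioned shift, unconditioned shift, apocope)

homhorsot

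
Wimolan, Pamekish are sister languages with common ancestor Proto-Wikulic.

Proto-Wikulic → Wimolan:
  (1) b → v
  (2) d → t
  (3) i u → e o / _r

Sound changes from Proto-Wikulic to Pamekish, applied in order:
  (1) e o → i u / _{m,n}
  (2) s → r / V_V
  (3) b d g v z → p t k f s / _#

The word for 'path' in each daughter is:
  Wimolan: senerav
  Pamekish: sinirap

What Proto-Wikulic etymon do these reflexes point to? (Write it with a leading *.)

*senirab

Position 4: Wimolan has e, Pamekish has i. Taking the neighbouring segments as reconstructed: Wimolan e could go back to *e or *i; Pamekish i can only go back to *i — the one source consistent with every daughter is *i.
Position 2: Wimolan has e, Pamekish has i. Taking the neighbouring segments as reconstructed: Wimolan e can only go back to *e; Pamekish i could go back to *e or *i — the one source consistent with every daughter is *e.
Position 7: Wimolan has v, Pamekish has p. Taking the neighbouring segments as reconstructed: Wimolan v could go back to *b or *v; Pamekish p could go back to *p or *b — the one source consistent with every daughter is *b.
Continuing position by position gives *senirab; check it forward:
Wimolan: start from *senirab.
  rule 1 (unconditioned shift): senirab → senirav
  rule 2: no change — senirav
  rule 3 (pre-rhotic lowering): senirav → senerav
  ⇒ Wimolan senerav
Pamekish: *senirab
  senirab → sinirab   [pre-nasal raising]
  sinirab (rule 2 does not apply)
  sinirab → sinirap   [final devoicing]
  giving Pamekish sinirap.
*senirab is the unique common source.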